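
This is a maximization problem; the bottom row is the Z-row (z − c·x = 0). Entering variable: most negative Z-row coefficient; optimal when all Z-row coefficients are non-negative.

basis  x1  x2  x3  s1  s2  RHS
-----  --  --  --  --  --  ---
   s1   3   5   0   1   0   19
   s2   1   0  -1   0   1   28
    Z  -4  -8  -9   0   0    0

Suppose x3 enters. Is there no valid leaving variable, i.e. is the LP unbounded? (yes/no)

yes

Every constraint-row entry in column x3 is ≤ 0, so increasing x3 is unbounded.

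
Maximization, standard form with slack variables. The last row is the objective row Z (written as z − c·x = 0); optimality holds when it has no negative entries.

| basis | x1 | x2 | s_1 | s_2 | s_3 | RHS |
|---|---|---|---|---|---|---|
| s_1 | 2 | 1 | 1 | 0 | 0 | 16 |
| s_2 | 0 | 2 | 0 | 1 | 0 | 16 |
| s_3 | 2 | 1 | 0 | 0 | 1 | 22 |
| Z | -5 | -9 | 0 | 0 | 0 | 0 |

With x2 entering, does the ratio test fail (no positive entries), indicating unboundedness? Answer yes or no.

no

Column x2 has positive entries in row(s) 1, 2, 3, so the ratio test bounds it — not unbounded.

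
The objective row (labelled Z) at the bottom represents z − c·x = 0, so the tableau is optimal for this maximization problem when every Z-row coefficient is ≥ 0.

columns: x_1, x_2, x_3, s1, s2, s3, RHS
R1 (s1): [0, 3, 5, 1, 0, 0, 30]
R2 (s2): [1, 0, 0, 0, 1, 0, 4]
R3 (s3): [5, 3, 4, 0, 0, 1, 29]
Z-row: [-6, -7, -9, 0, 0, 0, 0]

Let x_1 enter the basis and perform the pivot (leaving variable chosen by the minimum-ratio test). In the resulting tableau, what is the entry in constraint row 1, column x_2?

3

Ratio test on column x_1 — row 1: entry 0 ≤ 0; row 2: 4/1 = 4; row 3: 29/5 = 29/5. Minimum is 4 at row 2 (s2 leaves); pivot element 1.
Divide row 2 by 1; eliminate column x_1 from the other rows.
Row 1 update in column x_2: 3 − 0·0 = 3.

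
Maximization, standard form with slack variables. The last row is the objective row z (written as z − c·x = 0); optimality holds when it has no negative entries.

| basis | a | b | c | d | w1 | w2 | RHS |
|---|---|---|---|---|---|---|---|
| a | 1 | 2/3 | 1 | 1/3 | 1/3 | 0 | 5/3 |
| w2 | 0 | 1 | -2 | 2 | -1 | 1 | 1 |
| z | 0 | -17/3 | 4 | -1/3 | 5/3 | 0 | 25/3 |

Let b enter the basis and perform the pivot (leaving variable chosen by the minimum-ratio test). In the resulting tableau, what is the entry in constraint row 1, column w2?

-2/3

Ratio test on column b — row 1: (5/3)/(2/3) = 5/2; row 2: 1/1 = 1. Minimum is 1 at row 2 (w2 leaves); pivot element 1.
Divide row 2 by 1; eliminate column b from the other rows.
Row 1 update in column w2: 0 − (2/3)·1 = -2/3.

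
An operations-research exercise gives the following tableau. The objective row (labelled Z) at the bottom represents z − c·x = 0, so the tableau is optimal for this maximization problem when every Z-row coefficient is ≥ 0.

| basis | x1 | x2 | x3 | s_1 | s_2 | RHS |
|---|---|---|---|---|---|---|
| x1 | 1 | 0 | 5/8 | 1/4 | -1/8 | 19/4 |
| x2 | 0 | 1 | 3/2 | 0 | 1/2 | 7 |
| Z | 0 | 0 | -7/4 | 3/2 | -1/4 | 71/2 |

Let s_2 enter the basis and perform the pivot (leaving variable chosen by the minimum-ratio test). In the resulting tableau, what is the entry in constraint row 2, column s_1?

0

Ratio test on column s_2 — row 1: entry -1/8 ≤ 0; row 2: 7/(1/2) = 14. Minimum is 14 at row 2 (x2 leaves); pivot element 1/2.
Divide row 2 by 1/2; eliminate column s_2 from the other rows.
In the new row 2, the s_1 entry is the old entry divided by the pivot: 0/(1/2) = 0.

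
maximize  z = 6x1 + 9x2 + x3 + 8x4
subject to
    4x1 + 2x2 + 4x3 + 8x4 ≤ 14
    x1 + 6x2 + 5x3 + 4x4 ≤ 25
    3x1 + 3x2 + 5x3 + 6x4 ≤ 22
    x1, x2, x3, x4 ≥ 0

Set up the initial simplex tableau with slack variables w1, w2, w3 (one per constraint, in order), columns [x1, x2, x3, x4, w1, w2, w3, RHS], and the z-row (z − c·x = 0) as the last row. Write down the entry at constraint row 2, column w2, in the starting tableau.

1

Slack w2 belongs to constraint 2; its column is the unit vector e_2, so the entry in row 2 is 1.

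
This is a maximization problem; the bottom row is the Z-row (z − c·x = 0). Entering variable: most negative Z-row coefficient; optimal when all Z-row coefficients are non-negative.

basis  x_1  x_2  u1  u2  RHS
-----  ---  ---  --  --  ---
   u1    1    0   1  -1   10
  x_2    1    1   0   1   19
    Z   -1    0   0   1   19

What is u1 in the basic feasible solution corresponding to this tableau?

10

u1 is basic (row 1); its value is the RHS of that row, 10.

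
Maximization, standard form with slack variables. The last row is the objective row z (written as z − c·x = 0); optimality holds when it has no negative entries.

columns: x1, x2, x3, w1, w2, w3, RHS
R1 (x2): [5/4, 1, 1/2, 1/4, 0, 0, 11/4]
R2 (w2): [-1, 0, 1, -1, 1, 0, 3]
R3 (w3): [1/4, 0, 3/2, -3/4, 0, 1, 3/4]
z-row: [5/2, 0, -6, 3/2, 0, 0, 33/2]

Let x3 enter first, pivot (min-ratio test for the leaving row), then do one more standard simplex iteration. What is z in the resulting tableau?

27

Ratio test on column x3 — row 1: (11/4)/(1/2) = 11/2; row 2: 3/1 = 3; row 3: (3/4)/(3/2) = 1/2. Minimum is 1/2 at row 3 (w3 leaves); pivot element 3/2.
Pivot on row 3; the z-row RHS becomes 33/2 − (-6)·(1/2) = 39/2.
Next entering variable (most negative z-row entry -3/2): w1.
Ratio test on column w1 — row 1: (5/2)/(1/2) = 5; row 2: entry -1/2 ≤ 0; row 3: entry -1/2 ≤ 0. Minimum is 5 at row 1 (x2 leaves); pivot element 1/2.
After the second pivot the z-row RHS is 39/2 − (-3/2)·5 = 27.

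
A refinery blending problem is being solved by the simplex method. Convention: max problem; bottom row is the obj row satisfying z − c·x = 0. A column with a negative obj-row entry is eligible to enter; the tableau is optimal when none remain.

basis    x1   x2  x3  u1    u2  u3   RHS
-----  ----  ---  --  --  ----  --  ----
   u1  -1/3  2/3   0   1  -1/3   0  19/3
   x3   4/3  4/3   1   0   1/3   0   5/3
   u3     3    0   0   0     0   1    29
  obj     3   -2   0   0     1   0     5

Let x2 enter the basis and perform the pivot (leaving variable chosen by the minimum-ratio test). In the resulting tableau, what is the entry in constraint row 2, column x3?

Ratio test on column x2 — row 1: (19/3)/(2/3) = 19/2; row 2: (5/3)/(4/3) = 5/4; row 3: entry 0 ≤ 0. Minimum is 5/4 at row 2 (x3 leaves); pivot element 4/3.
Divide row 2 by 4/3; eliminate column x2 from the other rows.
In the new row 2, the x3 entry is the old entry divided by the pivot: 1/(4/3) = 3/4.

3/4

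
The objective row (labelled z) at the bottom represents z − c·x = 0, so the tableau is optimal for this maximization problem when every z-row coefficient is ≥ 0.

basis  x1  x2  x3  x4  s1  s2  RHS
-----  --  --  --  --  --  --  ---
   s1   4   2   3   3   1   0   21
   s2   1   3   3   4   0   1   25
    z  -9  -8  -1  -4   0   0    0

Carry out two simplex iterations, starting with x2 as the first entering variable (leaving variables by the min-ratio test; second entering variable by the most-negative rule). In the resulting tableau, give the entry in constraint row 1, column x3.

Ratio test on column x2 — row 1: 21/2 = 21/2; row 2: 25/3 = 25/3. Minimum is 25/3 at row 2 (s2 leaves); pivot element 3.
Divide row 2 by 3; eliminate column x2 from the other rows.
Second iteration: most negative z-row entry is -19/3 in column x1, so x1 enters.
Ratio test on column x1 — row 1: (13/3)/(10/3) = 13/10; row 2: (25/3)/(1/3) = 25. Minimum is 13/10 at row 1 (s1 leaves); pivot element 10/3.
Divide row 1 by 10/3; eliminate column x1 from the other rows.
After both pivots, the entry at constraint row 1, column x3 is 3/10.

3/10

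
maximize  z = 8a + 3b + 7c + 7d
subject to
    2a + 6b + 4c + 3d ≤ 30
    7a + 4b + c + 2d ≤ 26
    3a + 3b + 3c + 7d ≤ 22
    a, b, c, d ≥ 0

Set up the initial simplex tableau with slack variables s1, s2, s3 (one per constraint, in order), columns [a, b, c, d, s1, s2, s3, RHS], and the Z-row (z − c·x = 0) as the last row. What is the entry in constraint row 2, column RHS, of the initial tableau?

26

The RHS of constraint 2 is b_2 = 26.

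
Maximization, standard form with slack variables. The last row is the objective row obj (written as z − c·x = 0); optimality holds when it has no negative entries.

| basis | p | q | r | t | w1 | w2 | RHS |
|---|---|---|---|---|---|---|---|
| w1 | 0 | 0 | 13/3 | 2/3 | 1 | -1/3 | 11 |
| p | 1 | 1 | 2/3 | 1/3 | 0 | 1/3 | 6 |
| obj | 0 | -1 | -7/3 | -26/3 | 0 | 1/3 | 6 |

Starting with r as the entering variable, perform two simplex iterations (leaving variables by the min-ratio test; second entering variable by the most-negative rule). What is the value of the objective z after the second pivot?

Ratio test on column r — row 1: 11/(13/3) = 33/13; row 2: 6/(2/3) = 9. Minimum is 33/13 at row 1 (w1 leaves); pivot element 13/3.
Pivot on row 1; the obj-row RHS becomes 6 − (-7/3)·(33/13) = 155/13.
Next entering variable (most negative obj-row entry -108/13): t.
Ratio test on column t — row 1: (33/13)/(2/13) = 33/2; row 2: (56/13)/(3/13) = 56/3. Minimum is 33/2 at row 1 (r leaves); pivot element 2/13.
After the second pivot the obj-row RHS is 155/13 − (-108/13)·(33/2) = 149.

149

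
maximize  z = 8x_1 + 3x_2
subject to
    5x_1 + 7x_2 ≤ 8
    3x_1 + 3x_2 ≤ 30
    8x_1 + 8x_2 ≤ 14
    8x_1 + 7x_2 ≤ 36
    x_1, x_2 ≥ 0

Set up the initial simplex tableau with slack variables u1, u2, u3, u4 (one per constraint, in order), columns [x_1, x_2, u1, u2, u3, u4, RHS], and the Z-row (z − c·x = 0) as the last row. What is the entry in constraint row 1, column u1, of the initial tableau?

1

Slack u1 belongs to constraint 1; its column is the unit vector e_1, so the entry in row 1 is 1.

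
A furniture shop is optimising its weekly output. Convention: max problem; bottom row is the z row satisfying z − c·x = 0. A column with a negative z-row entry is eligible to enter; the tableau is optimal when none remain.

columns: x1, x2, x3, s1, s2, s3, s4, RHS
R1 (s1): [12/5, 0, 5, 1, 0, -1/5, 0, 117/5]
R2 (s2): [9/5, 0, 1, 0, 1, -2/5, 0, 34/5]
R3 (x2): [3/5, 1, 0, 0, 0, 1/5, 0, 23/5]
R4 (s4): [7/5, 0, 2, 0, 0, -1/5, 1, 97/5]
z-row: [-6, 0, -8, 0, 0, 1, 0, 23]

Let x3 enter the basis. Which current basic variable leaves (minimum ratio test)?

Column x3 entries and ratios — s1: (117/5)/5 = 117/25; s2: (34/5)/1 = 34/5; x2: 0 ≤ 0, skip; s4: (97/5)/2 = 97/10.
Smallest ratio is 117/25 in the row of s1, so s1 leaves.

s1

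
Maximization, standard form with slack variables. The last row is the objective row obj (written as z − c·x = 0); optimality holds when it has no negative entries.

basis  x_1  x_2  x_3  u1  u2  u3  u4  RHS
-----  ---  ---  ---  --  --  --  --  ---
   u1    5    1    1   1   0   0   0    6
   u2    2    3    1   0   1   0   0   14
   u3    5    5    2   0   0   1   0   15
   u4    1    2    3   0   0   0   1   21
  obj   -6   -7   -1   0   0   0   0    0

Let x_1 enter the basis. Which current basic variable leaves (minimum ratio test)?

u1

Column x_1 entries and ratios — u1: 6/5 = 6/5; u2: 14/2 = 7; u3: 15/5 = 3; u4: 21/1 = 21.
Smallest ratio is 6/5 in the row of u1, so u1 leaves.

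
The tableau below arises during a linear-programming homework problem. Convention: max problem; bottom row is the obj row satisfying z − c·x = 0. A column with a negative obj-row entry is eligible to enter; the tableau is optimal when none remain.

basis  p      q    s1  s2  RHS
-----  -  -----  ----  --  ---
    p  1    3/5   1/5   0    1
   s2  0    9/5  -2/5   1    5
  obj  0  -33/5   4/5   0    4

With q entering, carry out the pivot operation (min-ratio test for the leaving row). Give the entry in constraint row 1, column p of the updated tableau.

Ratio test on column q — row 1: 1/(3/5) = 5/3; row 2: 5/(9/5) = 25/9. Minimum is 5/3 at row 1 (p leaves); pivot element 3/5.
Divide row 1 by 3/5; eliminate column q from the other rows.
In the new row 1, the p entry is the old entry divided by the pivot: 1/(3/5) = 5/3.

5/3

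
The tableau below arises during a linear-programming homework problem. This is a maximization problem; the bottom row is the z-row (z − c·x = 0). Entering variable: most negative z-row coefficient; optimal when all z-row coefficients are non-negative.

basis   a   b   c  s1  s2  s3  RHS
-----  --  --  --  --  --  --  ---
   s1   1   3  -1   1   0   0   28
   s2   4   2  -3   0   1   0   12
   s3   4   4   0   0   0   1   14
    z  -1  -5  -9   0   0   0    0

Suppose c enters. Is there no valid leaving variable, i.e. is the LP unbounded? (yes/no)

Every constraint-row entry in column c is ≤ 0, so increasing c is unbounded.

yes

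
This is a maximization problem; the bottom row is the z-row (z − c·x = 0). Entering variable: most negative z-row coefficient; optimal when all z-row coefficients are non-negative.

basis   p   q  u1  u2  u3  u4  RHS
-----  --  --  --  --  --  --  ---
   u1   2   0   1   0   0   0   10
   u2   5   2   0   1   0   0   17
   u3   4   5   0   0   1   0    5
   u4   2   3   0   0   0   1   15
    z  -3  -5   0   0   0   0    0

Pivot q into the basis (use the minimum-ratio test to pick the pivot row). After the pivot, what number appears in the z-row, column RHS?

5

Ratio test on column q — row 1: entry 0 ≤ 0; row 2: 17/2 = 17/2; row 3: 5/5 = 1; row 4: 15/3 = 5. Minimum is 1 at row 3 (u3 leaves); pivot element 5.
Divide row 3 by 5; eliminate column q from the other rows.
z-row update in column RHS: 0 − (-5)·1 = 5.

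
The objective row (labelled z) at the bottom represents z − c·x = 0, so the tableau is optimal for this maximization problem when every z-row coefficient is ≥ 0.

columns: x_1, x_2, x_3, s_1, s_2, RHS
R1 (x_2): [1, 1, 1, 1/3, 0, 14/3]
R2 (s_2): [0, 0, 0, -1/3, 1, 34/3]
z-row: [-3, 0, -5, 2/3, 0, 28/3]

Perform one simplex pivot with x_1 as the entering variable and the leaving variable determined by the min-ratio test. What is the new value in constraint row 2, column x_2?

Ratio test on column x_1 — row 1: (14/3)/1 = 14/3; row 2: entry 0 ≤ 0. Minimum is 14/3 at row 1 (x_2 leaves); pivot element 1.
Divide row 1 by 1; eliminate column x_1 from the other rows.
Row 2 update in column x_2: 0 − 0·1 = 0.

0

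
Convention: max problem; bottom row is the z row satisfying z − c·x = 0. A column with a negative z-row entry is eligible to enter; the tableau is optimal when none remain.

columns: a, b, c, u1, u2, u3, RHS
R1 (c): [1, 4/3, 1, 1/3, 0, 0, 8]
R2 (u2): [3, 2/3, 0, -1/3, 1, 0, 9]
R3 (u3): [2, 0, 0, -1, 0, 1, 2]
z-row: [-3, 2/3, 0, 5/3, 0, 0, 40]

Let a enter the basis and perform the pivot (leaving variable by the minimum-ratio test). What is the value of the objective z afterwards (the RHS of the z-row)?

Ratio test on column a — row 1: 8/1 = 8; row 2: 9/3 = 3; row 3: 2/2 = 1. Minimum is 1 at row 3 (u3 leaves); pivot element 2.
Pivot on row 3; the z-row RHS becomes 40 − (-3)·1 = 43.

43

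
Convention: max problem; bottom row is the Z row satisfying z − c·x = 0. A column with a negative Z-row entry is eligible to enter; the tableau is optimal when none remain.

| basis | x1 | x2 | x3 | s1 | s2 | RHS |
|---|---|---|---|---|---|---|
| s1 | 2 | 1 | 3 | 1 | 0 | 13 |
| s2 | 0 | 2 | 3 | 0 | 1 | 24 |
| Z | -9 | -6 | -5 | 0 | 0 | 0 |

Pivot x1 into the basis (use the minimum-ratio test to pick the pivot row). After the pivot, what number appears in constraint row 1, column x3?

3/2

Ratio test on column x1 — row 1: 13/2 = 13/2; row 2: entry 0 ≤ 0. Minimum is 13/2 at row 1 (s1 leaves); pivot element 2.
Divide row 1 by 2; eliminate column x1 from the other rows.
In the new row 1, the x3 entry is the old entry divided by the pivot: 3/2 = 3/2.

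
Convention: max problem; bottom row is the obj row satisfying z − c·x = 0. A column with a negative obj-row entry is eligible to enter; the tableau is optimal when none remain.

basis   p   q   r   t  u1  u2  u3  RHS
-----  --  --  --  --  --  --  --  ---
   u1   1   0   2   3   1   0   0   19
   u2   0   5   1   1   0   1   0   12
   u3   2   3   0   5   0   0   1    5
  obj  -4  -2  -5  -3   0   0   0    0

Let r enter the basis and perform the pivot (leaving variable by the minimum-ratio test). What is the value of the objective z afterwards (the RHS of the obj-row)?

Ratio test on column r — row 1: 19/2 = 19/2; row 2: 12/1 = 12; row 3: entry 0 ≤ 0. Minimum is 19/2 at row 1 (u1 leaves); pivot element 2.
Pivot on row 1; the obj-row RHS becomes 0 − (-5)·(19/2) = 95/2.

95/2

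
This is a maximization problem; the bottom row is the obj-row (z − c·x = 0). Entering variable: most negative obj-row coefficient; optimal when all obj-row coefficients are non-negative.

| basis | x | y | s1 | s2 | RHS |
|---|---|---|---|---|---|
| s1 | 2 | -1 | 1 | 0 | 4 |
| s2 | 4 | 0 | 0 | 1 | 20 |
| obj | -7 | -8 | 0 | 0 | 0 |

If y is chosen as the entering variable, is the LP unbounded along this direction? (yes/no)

yes

Every constraint-row entry in column y is ≤ 0, so increasing y is unbounded.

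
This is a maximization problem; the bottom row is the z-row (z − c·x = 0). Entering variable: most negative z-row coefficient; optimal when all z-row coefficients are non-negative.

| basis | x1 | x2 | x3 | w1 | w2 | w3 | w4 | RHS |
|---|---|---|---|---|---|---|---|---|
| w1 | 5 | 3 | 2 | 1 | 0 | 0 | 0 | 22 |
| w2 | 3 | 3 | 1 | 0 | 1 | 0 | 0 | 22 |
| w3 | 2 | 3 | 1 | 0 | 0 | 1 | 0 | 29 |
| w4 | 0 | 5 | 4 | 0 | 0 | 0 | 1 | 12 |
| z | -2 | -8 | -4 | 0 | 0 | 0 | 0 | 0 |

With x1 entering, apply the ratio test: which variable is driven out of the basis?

Column x1 entries and ratios — w1: 22/5 = 22/5; w2: 22/3 = 22/3; w3: 29/2 = 29/2; w4: 0 ≤ 0, skip.
Smallest ratio is 22/5 in the row of w1, so w1 leaves.

w1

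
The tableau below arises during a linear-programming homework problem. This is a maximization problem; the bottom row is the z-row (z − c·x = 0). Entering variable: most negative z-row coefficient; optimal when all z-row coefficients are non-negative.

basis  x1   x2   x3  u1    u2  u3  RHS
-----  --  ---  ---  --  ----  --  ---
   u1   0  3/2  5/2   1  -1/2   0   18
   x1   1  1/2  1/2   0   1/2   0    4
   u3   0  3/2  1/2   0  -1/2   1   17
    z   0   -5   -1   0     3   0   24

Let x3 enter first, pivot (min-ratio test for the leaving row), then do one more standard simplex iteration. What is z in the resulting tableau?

40

Ratio test on column x3 — row 1: 18/(5/2) = 36/5; row 2: 4/(1/2) = 8; row 3: 17/(1/2) = 34. Minimum is 36/5 at row 1 (u1 leaves); pivot element 5/2.
Pivot on row 1; the z-row RHS becomes 24 − (-1)·(36/5) = 156/5.
Next entering variable (most negative z-row entry -22/5): x2.
Ratio test on column x2 — row 1: (36/5)/(3/5) = 12; row 2: (2/5)/(1/5) = 2; row 3: (67/5)/(6/5) = 67/6. Minimum is 2 at row 2 (x1 leaves); pivot element 1/5.
After the second pivot the z-row RHS is 156/5 − (-22/5)·2 = 40.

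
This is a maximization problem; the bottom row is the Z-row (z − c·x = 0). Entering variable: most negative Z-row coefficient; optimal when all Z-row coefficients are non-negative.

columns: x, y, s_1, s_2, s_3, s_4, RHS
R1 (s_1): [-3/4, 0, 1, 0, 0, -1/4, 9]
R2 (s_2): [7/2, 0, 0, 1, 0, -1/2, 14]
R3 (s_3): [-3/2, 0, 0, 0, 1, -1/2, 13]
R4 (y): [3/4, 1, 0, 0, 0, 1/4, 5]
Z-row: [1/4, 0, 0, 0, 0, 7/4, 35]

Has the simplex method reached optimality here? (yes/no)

Every Z-row coefficient is ≥ 0, so the tableau is optimal.

yes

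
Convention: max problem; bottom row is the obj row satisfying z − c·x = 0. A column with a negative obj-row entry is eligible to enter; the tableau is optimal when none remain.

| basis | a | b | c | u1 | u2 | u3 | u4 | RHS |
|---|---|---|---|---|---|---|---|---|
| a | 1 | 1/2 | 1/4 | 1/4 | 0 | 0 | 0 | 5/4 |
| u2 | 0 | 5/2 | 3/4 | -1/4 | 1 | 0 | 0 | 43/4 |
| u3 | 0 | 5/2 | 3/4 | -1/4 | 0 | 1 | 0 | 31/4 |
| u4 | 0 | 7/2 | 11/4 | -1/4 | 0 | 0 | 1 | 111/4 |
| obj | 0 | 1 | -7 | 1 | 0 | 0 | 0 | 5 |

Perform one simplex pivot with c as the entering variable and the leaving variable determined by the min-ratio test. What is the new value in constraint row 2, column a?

-3

Ratio test on column c — row 1: (5/4)/(1/4) = 5; row 2: (43/4)/(3/4) = 43/3; row 3: (31/4)/(3/4) = 31/3; row 4: (111/4)/(11/4) = 111/11. Minimum is 5 at row 1 (a leaves); pivot element 1/4.
Divide row 1 by 1/4; eliminate column c from the other rows.
Row 2 update in column a: 0 − (3/4)·4 = -3.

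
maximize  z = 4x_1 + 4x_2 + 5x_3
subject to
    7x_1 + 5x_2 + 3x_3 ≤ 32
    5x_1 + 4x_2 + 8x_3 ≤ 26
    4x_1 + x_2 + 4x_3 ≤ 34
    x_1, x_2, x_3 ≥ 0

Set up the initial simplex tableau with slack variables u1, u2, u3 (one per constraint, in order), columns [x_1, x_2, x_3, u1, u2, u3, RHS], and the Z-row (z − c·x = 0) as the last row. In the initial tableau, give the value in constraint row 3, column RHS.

34

The RHS of constraint 3 is b_3 = 34.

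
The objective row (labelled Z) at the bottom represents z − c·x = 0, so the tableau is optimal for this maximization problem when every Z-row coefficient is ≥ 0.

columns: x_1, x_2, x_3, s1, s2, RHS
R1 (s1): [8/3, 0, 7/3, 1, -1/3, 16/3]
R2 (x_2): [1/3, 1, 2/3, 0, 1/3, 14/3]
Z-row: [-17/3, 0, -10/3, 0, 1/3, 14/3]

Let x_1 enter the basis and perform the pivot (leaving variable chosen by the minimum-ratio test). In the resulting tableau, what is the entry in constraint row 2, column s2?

Ratio test on column x_1 — row 1: (16/3)/(8/3) = 2; row 2: (14/3)/(1/3) = 14. Minimum is 2 at row 1 (s1 leaves); pivot element 8/3.
Divide row 1 by 8/3; eliminate column x_1 from the other rows.
Row 2 update in column s2: 1/3 − (1/3)·(-1/8) = 3/8.

3/8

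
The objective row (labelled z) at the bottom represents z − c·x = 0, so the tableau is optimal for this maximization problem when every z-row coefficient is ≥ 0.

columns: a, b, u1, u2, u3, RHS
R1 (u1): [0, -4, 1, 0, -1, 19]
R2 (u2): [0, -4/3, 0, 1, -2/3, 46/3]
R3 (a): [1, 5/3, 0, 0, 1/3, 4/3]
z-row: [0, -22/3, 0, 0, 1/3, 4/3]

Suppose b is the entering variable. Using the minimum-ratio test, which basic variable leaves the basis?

Column b entries and ratios — u1: -4 ≤ 0, skip; u2: -4/3 ≤ 0, skip; a: (4/3)/(5/3) = 4/5.
Smallest ratio is 4/5 in the row of a, so a leaves.

a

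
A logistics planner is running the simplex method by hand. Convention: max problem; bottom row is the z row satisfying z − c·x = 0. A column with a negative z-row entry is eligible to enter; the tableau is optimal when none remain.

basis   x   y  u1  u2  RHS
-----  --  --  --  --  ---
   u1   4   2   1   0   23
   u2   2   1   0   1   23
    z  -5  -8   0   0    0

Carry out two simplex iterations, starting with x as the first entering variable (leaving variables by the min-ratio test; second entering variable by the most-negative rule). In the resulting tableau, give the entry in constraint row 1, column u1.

Ratio test on column x — row 1: 23/4 = 23/4; row 2: 23/2 = 23/2. Minimum is 23/4 at row 1 (u1 leaves); pivot element 4.
Divide row 1 by 4; eliminate column x from the other rows.
Second iteration: most negative z-row entry is -11/2 in column y, so y enters.
Ratio test on column y — row 1: (23/4)/(1/2) = 23/2; row 2: entry 0 ≤ 0. Minimum is 23/2 at row 1 (x leaves); pivot element 1/2.
Divide row 1 by 1/2; eliminate column y from the other rows.
After both pivots, the entry at constraint row 1, column u1 is 1/2.

1/2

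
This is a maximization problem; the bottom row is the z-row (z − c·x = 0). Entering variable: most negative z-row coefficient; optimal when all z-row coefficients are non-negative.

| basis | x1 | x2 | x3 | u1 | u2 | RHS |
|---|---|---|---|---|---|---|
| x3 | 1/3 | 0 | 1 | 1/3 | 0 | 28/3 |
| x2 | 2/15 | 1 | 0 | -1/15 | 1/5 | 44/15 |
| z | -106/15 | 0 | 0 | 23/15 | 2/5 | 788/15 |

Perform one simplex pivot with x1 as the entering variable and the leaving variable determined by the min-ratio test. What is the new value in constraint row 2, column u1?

-1/2

Ratio test on column x1 — row 1: (28/3)/(1/3) = 28; row 2: (44/15)/(2/15) = 22. Minimum is 22 at row 2 (x2 leaves); pivot element 2/15.
Divide row 2 by 2/15; eliminate column x1 from the other rows.
In the new row 2, the u1 entry is the old entry divided by the pivot: (-1/15)/(2/15) = -1/2.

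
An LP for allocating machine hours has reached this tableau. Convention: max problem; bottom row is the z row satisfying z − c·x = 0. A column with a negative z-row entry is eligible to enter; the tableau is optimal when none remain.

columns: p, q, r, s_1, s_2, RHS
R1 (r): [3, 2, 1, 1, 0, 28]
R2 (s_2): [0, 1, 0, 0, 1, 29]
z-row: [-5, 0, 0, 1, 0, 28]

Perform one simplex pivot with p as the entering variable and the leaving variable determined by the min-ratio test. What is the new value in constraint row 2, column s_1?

0

Ratio test on column p — row 1: 28/3 = 28/3; row 2: entry 0 ≤ 0. Minimum is 28/3 at row 1 (r leaves); pivot element 3.
Divide row 1 by 3; eliminate column p from the other rows.
Row 2 update in column s_1: 0 − 0·(1/3) = 0.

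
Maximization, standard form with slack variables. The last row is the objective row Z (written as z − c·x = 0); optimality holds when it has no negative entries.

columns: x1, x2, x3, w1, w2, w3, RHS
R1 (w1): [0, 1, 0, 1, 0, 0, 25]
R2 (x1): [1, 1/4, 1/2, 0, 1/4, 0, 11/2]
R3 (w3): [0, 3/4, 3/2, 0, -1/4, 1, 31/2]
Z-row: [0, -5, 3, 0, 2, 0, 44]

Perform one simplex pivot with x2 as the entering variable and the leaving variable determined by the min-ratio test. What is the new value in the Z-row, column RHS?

Ratio test on column x2 — row 1: 25/1 = 25; row 2: (11/2)/(1/4) = 22; row 3: (31/2)/(3/4) = 62/3. Minimum is 62/3 at row 3 (w3 leaves); pivot element 3/4.
Divide row 3 by 3/4; eliminate column x2 from the other rows.
Z-row update in column RHS: 44 − (-5)·(62/3) = 442/3.

442/3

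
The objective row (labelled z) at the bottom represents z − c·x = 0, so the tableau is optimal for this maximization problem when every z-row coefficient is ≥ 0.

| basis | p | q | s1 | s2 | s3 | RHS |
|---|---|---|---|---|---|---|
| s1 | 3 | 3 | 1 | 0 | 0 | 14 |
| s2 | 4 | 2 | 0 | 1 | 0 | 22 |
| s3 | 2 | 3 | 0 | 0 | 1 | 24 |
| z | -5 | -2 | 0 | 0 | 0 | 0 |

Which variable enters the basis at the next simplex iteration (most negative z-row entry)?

p

Negative z-row entries: p: -5, q: -2.
The most negative is -5 in column p, so p enters.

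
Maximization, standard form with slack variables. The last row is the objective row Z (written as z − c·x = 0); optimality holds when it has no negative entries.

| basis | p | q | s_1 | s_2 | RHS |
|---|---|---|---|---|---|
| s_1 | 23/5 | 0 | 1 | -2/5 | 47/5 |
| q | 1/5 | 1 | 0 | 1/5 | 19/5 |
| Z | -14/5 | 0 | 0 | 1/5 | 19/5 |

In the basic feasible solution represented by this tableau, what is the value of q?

19/5

q is basic (row 2); its value is the RHS of that row, 19/5.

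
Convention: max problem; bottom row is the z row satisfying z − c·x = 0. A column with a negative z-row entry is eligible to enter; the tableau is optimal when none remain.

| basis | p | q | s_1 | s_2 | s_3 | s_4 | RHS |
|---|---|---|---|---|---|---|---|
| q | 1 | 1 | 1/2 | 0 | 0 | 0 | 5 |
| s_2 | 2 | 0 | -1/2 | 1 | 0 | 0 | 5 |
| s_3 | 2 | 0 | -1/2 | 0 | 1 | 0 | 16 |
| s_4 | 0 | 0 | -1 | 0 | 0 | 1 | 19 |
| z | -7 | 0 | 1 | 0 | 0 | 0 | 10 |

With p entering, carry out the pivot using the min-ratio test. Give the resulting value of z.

55/2

Ratio test on column p — row 1: 5/1 = 5; row 2: 5/2 = 5/2; row 3: 16/2 = 8; row 4: entry 0 ≤ 0. Minimum is 5/2 at row 2 (s_2 leaves); pivot element 2.
Pivot on row 2; the z-row RHS becomes 10 − (-7)·(5/2) = 55/2.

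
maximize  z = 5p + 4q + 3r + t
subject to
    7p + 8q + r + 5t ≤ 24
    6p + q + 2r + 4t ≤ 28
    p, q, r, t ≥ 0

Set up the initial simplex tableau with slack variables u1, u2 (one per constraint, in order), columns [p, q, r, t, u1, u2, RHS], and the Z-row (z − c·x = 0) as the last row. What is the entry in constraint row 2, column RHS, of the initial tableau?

The RHS of constraint 2 is b_2 = 28.

28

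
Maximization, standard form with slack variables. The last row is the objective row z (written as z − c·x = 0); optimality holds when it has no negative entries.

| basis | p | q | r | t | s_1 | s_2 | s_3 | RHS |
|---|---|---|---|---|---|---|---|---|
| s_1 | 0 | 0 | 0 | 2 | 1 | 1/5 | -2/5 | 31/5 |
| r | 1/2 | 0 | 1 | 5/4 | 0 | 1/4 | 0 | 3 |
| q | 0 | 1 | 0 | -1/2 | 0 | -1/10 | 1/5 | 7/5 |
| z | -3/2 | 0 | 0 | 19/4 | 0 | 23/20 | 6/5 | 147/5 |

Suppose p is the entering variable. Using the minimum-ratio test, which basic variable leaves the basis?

r

Column p entries and ratios — s_1: 0 ≤ 0, skip; r: 3/(1/2) = 6; q: 0 ≤ 0, skip.
Smallest ratio is 6 in the row of r, so r leaves.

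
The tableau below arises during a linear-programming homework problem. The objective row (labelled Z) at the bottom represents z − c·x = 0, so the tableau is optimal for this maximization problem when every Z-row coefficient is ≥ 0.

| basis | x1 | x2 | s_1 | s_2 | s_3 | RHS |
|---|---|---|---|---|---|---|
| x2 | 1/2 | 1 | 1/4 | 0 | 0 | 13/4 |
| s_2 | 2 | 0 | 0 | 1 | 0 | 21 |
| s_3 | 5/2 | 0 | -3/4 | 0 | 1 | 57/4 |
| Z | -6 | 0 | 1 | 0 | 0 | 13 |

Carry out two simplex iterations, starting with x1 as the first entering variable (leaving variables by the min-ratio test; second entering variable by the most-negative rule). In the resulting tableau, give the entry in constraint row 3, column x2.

3/4

Ratio test on column x1 — row 1: (13/4)/(1/2) = 13/2; row 2: 21/2 = 21/2; row 3: (57/4)/(5/2) = 57/10. Minimum is 57/10 at row 3 (s_3 leaves); pivot element 5/2.
Divide row 3 by 5/2; eliminate column x1 from the other rows.
Second iteration: most negative Z-row entry is -4/5 in column s_1, so s_1 enters.
Ratio test on column s_1 — row 1: (2/5)/(2/5) = 1; row 2: (48/5)/(3/5) = 16; row 3: entry -3/10 ≤ 0. Minimum is 1 at row 1 (x2 leaves); pivot element 2/5.
Divide row 1 by 2/5; eliminate column s_1 from the other rows.
After both pivots, the entry at constraint row 3, column x2 is 3/4.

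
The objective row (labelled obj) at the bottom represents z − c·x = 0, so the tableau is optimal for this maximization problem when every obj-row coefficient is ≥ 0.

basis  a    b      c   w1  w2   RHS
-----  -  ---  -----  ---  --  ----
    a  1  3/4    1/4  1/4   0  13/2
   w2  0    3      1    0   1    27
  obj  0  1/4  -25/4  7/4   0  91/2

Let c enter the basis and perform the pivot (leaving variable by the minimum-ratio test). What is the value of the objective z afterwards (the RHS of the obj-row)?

208

Ratio test on column c — row 1: (13/2)/(1/4) = 26; row 2: 27/1 = 27. Minimum is 26 at row 1 (a leaves); pivot element 1/4.
Pivot on row 1; the obj-row RHS becomes 91/2 − (-25/4)·26 = 208.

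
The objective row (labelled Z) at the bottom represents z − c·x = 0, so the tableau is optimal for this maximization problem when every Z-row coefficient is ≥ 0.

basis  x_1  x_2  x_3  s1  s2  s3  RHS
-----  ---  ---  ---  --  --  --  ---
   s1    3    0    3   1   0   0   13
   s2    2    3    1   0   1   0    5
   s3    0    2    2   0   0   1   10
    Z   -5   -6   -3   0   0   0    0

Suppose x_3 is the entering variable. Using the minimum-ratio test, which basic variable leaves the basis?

s1

Column x_3 entries and ratios — s1: 13/3 = 13/3; s2: 5/1 = 5; s3: 10/2 = 5.
Smallest ratio is 13/3 in the row of s1, so s1 leaves.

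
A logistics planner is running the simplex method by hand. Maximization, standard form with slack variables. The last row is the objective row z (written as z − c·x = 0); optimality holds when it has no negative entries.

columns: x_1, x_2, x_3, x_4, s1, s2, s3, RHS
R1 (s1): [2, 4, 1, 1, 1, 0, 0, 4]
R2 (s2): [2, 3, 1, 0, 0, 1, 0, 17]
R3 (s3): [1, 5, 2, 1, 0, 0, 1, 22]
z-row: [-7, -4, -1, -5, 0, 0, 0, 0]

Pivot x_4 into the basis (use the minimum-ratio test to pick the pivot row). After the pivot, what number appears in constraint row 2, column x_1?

2

Ratio test on column x_4 — row 1: 4/1 = 4; row 2: entry 0 ≤ 0; row 3: 22/1 = 22. Minimum is 4 at row 1 (s1 leaves); pivot element 1.
Divide row 1 by 1; eliminate column x_4 from the other rows.
Row 2 update in column x_1: 2 − 0·2 = 2.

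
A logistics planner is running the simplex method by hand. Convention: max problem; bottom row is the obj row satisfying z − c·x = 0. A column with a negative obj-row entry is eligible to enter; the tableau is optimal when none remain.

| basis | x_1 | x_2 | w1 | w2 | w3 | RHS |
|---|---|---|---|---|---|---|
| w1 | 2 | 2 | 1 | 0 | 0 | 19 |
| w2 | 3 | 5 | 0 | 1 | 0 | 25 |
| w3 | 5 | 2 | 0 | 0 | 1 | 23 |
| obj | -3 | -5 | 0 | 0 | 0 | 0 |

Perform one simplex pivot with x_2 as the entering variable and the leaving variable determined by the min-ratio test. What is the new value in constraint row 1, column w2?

-2/5

Ratio test on column x_2 — row 1: 19/2 = 19/2; row 2: 25/5 = 5; row 3: 23/2 = 23/2. Minimum is 5 at row 2 (w2 leaves); pivot element 5.
Divide row 2 by 5; eliminate column x_2 from the other rows.
Row 1 update in column w2: 0 − 2·(1/5) = -2/5.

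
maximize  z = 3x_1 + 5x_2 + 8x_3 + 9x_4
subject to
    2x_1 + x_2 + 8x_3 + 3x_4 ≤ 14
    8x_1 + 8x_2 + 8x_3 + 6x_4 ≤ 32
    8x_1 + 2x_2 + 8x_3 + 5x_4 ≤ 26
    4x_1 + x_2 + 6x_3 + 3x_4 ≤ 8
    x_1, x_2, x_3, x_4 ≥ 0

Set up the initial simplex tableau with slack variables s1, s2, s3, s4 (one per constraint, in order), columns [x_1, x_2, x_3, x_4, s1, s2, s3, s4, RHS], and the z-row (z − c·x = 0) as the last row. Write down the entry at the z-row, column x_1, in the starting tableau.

-3

The z-row carries the negated objective coefficients: the x_1 entry is -3.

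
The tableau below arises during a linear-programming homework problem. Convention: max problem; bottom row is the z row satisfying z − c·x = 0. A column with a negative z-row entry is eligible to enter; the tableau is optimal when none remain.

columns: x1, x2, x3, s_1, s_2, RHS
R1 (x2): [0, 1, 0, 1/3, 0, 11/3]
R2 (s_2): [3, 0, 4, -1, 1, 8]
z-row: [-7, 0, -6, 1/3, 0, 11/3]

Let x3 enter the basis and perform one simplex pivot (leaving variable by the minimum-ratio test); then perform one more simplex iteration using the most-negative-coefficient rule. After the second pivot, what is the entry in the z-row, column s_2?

7/3

Ratio test on column x3 — row 1: entry 0 ≤ 0; row 2: 8/4 = 2. Minimum is 2 at row 2 (s_2 leaves); pivot element 4.
Divide row 2 by 4; eliminate column x3 from the other rows.
Second iteration: most negative z-row entry is -5/2 in column x1, so x1 enters.
Ratio test on column x1 — row 1: entry 0 ≤ 0; row 2: 2/(3/4) = 8/3. Minimum is 8/3 at row 2 (x3 leaves); pivot element 3/4.
Divide row 2 by 3/4; eliminate column x1 from the other rows.
After both pivots, the entry at the z-row, column s_2 is 7/3.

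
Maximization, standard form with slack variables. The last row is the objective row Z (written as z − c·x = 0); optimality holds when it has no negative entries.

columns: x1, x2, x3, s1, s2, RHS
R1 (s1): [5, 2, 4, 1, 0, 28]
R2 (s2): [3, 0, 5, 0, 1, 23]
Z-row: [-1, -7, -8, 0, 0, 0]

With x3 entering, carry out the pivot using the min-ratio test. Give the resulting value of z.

Ratio test on column x3 — row 1: 28/4 = 7; row 2: 23/5 = 23/5. Minimum is 23/5 at row 2 (s2 leaves); pivot element 5.
Pivot on row 2; the Z-row RHS becomes 0 − (-8)·(23/5) = 184/5.

184/5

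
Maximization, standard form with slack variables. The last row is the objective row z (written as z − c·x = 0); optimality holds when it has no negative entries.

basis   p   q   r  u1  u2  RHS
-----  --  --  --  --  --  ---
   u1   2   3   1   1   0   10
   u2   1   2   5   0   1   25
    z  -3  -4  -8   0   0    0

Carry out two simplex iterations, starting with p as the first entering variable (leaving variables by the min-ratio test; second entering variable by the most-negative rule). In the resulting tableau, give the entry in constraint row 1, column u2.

Ratio test on column p — row 1: 10/2 = 5; row 2: 25/1 = 25. Minimum is 5 at row 1 (u1 leaves); pivot element 2.
Divide row 1 by 2; eliminate column p from the other rows.
Second iteration: most negative z-row entry is -13/2 in column r, so r enters.
Ratio test on column r — row 1: 5/(1/2) = 10; row 2: 20/(9/2) = 40/9. Minimum is 40/9 at row 2 (u2 leaves); pivot element 9/2.
Divide row 2 by 9/2; eliminate column r from the other rows.
After both pivots, the entry at constraint row 1, column u2 is -1/9.

-1/9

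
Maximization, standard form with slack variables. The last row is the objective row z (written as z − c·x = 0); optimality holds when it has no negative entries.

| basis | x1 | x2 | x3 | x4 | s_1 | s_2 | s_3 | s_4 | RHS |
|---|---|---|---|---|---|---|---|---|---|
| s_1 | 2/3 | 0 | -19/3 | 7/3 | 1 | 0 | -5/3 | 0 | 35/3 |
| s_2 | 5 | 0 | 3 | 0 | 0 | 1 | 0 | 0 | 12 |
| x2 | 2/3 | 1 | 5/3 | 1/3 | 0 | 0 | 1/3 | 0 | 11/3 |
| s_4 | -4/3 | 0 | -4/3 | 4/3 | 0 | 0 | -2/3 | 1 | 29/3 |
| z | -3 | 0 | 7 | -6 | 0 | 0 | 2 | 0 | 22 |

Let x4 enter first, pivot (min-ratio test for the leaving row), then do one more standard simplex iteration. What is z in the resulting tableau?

533/9

Ratio test on column x4 — row 1: (35/3)/(7/3) = 5; row 2: entry 0 ≤ 0; row 3: (11/3)/(1/3) = 11; row 4: (29/3)/(4/3) = 29/4. Minimum is 5 at row 1 (s_1 leaves); pivot element 7/3.
Pivot on row 1; the z-row RHS becomes 22 − (-6)·5 = 52.
Next entering variable (most negative z-row entry -65/7): x3.
Ratio test on column x3 — row 1: entry -19/7 ≤ 0; row 2: 12/3 = 4; row 3: 2/(18/7) = 7/9; row 4: 3/(16/7) = 21/16. Minimum is 7/9 at row 3 (x2 leaves); pivot element 18/7.
After the second pivot the z-row RHS is 52 − (-65/7)·(7/9) = 533/9.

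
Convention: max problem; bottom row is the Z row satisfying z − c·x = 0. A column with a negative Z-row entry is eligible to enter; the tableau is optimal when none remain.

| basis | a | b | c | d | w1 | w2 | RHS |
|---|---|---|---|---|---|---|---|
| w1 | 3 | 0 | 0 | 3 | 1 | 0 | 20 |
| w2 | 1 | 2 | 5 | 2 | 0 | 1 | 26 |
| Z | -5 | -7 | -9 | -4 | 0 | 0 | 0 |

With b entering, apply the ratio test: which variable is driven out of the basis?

w2

Column b entries and ratios — w1: 0 ≤ 0, skip; w2: 26/2 = 13.
Smallest ratio is 13 in the row of w2, so w2 leaves.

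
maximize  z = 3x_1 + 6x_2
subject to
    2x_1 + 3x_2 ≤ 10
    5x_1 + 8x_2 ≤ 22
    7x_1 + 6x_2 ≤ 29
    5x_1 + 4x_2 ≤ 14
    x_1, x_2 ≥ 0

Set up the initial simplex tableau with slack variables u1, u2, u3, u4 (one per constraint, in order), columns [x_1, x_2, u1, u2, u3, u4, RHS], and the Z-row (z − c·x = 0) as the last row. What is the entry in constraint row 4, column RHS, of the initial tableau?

14

The RHS of constraint 4 is b_4 = 14.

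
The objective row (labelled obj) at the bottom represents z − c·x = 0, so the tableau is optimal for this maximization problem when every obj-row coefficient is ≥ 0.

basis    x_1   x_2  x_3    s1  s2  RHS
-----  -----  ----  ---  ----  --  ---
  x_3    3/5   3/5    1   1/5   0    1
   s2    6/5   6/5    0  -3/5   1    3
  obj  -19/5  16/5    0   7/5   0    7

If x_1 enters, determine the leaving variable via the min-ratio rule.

x_3

Column x_1 entries and ratios — x_3: 1/(3/5) = 5/3; s2: 3/(6/5) = 5/2.
Smallest ratio is 5/3 in the row of x_3, so x_3 leaves.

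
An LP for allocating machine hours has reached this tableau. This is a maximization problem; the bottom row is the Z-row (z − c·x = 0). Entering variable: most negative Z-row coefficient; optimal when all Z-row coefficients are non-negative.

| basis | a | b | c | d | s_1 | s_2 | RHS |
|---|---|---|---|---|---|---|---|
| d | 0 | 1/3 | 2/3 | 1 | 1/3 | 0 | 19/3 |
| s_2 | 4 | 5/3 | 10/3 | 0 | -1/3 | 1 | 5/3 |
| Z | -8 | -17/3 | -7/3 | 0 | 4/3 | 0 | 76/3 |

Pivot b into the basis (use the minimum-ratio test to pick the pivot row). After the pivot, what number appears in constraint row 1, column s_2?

-1/5

Ratio test on column b — row 1: (19/3)/(1/3) = 19; row 2: (5/3)/(5/3) = 1. Minimum is 1 at row 2 (s_2 leaves); pivot element 5/3.
Divide row 2 by 5/3; eliminate column b from the other rows.
Row 1 update in column s_2: 0 − (1/3)·(3/5) = -1/5.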